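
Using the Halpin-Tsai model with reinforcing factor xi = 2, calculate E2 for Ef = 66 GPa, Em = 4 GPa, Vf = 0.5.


eta = (Ef/Em - 1)/(Ef/Em + xi) = (16.5 - 1)/(16.5 + 2) = 0.8378
E2 = Em*(1+xi*eta*Vf)/(1-eta*Vf) = 12.65 GPa

12.65 GPa


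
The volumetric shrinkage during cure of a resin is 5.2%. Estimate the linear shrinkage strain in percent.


Linear shrinkage ≈ vol_shrink/3 = 5.2/3 = 1.733%

1.733%


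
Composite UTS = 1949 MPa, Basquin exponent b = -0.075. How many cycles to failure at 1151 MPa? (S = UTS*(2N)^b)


N = 0.5 * (S/UTS)^(1/b) = 0.5 * (1151/1949)^(1/-0.075) = 560.7770 cycles

560.7770 cycles


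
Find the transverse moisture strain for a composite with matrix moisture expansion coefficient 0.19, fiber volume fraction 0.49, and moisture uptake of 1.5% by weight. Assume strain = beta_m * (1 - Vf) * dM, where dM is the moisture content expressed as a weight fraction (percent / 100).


dM = 1.5/100 = 0.015
strain = beta_m * (1-Vf) * dM = 0.19 * 0.51 * 0.015 = 0.0014535

0.0014535


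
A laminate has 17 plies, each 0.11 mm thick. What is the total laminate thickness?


h = n * t_ply = 17 * 0.11 = 1.87 mm

1.87 mm


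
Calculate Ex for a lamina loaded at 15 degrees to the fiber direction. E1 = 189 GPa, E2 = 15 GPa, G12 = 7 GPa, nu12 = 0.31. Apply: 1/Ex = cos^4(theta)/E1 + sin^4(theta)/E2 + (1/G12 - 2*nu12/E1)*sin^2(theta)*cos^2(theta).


cos^4(15) = 0.870513, sin^4(15) = 0.004487, sin^2(15)*cos^2(15) = 0.0625
1/G12 - 2*nu12/E1 = 1/7 - 2*0.31/189 = 0.139577 GPa^-1
1/Ex = 0.870513/189 + 0.004487/15 + 0.139577*0.0625 = 0.0136286 GPa^-1
Ex = 73.38 GPa

73.38 GPa


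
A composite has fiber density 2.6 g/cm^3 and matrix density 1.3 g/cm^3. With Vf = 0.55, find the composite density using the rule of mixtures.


rho_c = rho_f*Vf + rho_m*(1-Vf) = 2.6*0.55 + 1.3*0.45 = 2.015 g/cm^3

2.015 g/cm^3


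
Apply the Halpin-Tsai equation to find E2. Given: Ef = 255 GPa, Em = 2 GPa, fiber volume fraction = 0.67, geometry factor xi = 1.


eta = (Ef/Em - 1)/(Ef/Em + xi) = (127.5 - 1)/(127.5 + 1) = 0.9844
E2 = Em*(1+xi*eta*Vf)/(1-eta*Vf) = 9.75 GPa

9.75 GPa


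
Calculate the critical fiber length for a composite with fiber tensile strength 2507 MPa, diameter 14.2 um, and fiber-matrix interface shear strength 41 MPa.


Lc = sigma_f * d / (2 * tau_i) = 2507 * 14.2 / (2 * 41) = 434.1 um

434.1 um


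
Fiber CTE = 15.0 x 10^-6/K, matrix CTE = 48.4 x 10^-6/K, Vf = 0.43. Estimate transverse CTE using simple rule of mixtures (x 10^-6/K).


alpha_2 = alpha_f*Vf + alpha_m*(1-Vf) = 15.0*0.43 + 48.4*0.57 = 34.0 x 10^-6/K

34.0 x 10^-6/K


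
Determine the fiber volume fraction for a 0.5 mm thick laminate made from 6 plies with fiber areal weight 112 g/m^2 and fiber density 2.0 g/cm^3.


Vf = n * FAW / (rho_f * h * 1000) = 6 * 112 / (2.0 * 0.5 * 1000) = 0.672

0.672


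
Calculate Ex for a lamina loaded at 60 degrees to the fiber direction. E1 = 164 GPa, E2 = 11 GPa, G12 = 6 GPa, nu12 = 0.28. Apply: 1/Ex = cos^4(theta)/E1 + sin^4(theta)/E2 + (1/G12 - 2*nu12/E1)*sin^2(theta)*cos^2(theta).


cos^4(60) = 0.0625, sin^4(60) = 0.5625, sin^2(60)*cos^2(60) = 0.1875
1/G12 - 2*nu12/E1 = 1/6 - 2*0.28/164 = 0.163252 GPa^-1
1/Ex = 0.0625/164 + 0.5625/11 + 0.163252*0.1875 = 0.0821272 GPa^-1
Ex = 12.18 GPa

12.18 GPa


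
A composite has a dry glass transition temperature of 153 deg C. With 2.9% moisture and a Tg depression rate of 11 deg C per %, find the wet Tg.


Tg_wet = Tg_dry - k*moisture = 153 - 11*2.9 = 121.1 deg C

121.1 deg C


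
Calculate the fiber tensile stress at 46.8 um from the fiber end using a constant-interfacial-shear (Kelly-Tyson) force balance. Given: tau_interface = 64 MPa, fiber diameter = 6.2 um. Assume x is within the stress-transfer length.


Force balance: sigma_f * (pi*d^2/4) = tau * (pi*d) * x  ->  sigma_f = 4 * tau * x / d
sigma_f = 4 * 64 * 46.8 / 6.2 = 1932.4 MPa

1932.4 MPa


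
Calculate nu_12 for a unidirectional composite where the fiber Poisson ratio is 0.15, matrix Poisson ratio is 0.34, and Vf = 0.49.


nu_12 = nu_f*Vf + nu_m*(1-Vf) = 0.15*0.49 + 0.34*0.51 = 0.2469

0.2469


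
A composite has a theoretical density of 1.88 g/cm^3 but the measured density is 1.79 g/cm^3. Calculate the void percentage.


Void% = (rho_theo - rho_actual)/rho_theo * 100 = (1.88 - 1.79)/1.88 * 100 = 4.79%

4.79%


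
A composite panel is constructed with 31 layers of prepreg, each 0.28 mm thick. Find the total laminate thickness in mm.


h = n * t_ply = 31 * 0.28 = 8.68 mm

8.68 mm


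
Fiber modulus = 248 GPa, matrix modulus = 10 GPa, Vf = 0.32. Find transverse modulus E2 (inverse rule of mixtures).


1/E2 = Vf/Ef + (1-Vf)/Em = 0.32/248 + 0.68/10
E2 = 14.43 GPa

14.43 GPa


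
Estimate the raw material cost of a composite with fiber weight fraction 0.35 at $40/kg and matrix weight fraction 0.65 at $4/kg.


Cost = cost_f*Wf + cost_m*Wm = 40*0.35 + 4*0.65 = $16.6/kg

$16.6/kg


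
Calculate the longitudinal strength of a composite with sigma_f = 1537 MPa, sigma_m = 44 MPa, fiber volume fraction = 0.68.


sigma_1 = sigma_f*Vf + sigma_m*(1-Vf) = 1537*0.68 + 44*0.32 = 1059.2 MPa

1059.2 MPa


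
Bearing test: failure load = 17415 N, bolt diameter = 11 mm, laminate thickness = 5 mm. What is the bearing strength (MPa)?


sigma_br = F/(d*h) = 17415/(11*5) = 316.6 MPa

316.6 MPa


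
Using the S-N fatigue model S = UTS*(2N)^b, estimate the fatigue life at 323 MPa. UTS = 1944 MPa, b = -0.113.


N = 0.5 * (S/UTS)^(1/b) = 0.5 * (323/1944)^(1/-0.113) = 3.9550e+06 cycles

3.9550e+06 cycles


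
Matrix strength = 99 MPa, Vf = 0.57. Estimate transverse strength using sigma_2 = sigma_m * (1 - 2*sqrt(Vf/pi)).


factor = 1 - 2*sqrt(0.57/pi) = 0.1481
sigma_2 = 99 * 0.1481 = 14.66 MPa

14.66 MPa


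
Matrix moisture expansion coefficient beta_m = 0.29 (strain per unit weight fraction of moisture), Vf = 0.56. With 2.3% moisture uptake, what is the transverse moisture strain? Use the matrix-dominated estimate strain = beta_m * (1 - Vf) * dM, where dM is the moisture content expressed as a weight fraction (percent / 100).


dM = 2.3/100 = 0.023
strain = beta_m * (1-Vf) * dM = 0.29 * 0.44 * 0.023 = 0.0029348

0.0029348


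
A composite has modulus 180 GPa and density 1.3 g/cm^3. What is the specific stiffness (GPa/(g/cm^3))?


Specific stiffness = E/rho = 180/1.3 = 138.5 GPa/(g/cm^3)

138.5 GPa/(g/cm^3)


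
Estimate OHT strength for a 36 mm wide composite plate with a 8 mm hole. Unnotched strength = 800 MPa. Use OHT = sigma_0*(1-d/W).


OHT = sigma_0*(1-d/W) = 800*(1-8/36) = 622.2 MPa

622.2 MPa


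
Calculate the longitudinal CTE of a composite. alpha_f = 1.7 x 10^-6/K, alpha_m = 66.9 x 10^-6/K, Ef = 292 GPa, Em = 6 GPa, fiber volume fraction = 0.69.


E1 = Ef*Vf + Em*(1-Vf) = 203.34
alpha_1 = (alpha_f*Ef*Vf + alpha_m*Em*(1-Vf))/E1 = 2.3 x 10^-6/K

2.3 x 10^-6/K


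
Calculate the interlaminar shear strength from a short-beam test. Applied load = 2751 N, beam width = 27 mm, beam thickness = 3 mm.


ILSS = 3F/(4bh) = 3*2751/(4*27*3) = 25.47 MPa

25.47 MPa


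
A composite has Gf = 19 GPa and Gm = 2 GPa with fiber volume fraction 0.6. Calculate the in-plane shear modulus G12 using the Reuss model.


1/G12 = Vf/Gf + (1-Vf)/Gm = 0.6/19 + 0.4/2
G12 = 4.32 GPa

4.32 GPa


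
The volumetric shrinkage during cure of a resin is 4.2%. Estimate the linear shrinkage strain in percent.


Linear shrinkage ≈ vol_shrink/3 = 4.2/3 = 1.4%

1.4%


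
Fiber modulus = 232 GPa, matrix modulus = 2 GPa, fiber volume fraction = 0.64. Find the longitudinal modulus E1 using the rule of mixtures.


E1 = Ef*Vf + Em*(1-Vf) = 232*0.64 + 2*0.36 = 149.2 GPa

149.2 GPa


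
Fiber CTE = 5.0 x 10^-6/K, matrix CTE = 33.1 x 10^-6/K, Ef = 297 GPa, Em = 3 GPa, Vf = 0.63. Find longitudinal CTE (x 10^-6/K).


E1 = Ef*Vf + Em*(1-Vf) = 188.22
alpha_1 = (alpha_f*Ef*Vf + alpha_m*Em*(1-Vf))/E1 = 5.17 x 10^-6/K

5.17 x 10^-6/K


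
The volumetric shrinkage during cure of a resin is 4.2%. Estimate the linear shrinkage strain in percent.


Linear shrinkage ≈ vol_shrink/3 = 4.2/3 = 1.4%

1.4%


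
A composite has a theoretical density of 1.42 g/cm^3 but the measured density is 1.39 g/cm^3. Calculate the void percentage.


Void% = (rho_theo - rho_actual)/rho_theo * 100 = (1.42 - 1.39)/1.42 * 100 = 2.11%

2.11%


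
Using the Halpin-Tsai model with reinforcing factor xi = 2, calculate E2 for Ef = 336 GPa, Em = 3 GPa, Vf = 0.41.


eta = (Ef/Em - 1)/(Ef/Em + xi) = (112.0 - 1)/(112.0 + 2) = 0.9737
E2 = Em*(1+xi*eta*Vf)/(1-eta*Vf) = 8.98 GPa

8.98 GPa


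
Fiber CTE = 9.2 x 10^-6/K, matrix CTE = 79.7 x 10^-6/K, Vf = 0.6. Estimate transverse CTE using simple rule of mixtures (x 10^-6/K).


alpha_2 = alpha_f*Vf + alpha_m*(1-Vf) = 9.2*0.6 + 79.7*0.4 = 37.4 x 10^-6/K

37.4 x 10^-6/K


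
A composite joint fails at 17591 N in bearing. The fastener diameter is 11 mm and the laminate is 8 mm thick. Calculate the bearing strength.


sigma_br = F/(d*h) = 17591/(11*8) = 199.9 MPa

199.9 MPa


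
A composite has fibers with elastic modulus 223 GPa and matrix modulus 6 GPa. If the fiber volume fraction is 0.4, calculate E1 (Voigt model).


E1 = Ef*Vf + Em*(1-Vf) = 223*0.4 + 6*0.6 = 92.8 GPa

92.8 GPa


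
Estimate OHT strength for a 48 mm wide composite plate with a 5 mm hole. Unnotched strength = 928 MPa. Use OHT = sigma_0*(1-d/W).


OHT = sigma_0*(1-d/W) = 928*(1-5/48) = 831.3 MPa

831.3 MPa


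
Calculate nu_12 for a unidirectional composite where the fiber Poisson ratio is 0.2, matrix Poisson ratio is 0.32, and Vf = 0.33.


nu_12 = nu_f*Vf + nu_m*(1-Vf) = 0.2*0.33 + 0.32*0.67 = 0.2804

0.2804


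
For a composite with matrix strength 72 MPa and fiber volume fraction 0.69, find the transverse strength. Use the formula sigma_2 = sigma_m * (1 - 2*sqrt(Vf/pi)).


factor = 1 - 2*sqrt(0.69/pi) = 0.0627
sigma_2 = 72 * 0.0627 = 4.51 MPa

4.51 MPa


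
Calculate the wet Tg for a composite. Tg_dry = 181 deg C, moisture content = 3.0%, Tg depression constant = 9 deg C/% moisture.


Tg_wet = Tg_dry - k*moisture = 181 - 9*3.0 = 154.0 deg C

154.0 deg C


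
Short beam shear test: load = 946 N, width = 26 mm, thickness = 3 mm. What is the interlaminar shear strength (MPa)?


ILSS = 3F/(4bh) = 3*946/(4*26*3) = 9.1 MPa

9.1 MPa


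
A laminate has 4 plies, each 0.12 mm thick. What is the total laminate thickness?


h = n * t_ply = 4 * 0.12 = 0.48 mm

0.48 mm


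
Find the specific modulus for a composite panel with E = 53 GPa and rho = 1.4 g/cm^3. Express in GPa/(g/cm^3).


Specific stiffness = E/rho = 53/1.4 = 37.9 GPa/(g/cm^3)

37.9 GPa/(g/cm^3)


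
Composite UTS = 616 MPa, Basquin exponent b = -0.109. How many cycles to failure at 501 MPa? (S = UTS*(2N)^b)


N = 0.5 * (S/UTS)^(1/b) = 0.5 * (501/616)^(1/-0.109) = 3.3289 cycles

3.3289 cycles


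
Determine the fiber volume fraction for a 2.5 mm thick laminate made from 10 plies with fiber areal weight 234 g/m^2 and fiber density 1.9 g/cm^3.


Vf = n * FAW / (rho_f * h * 1000) = 10 * 234 / (1.9 * 2.5 * 1000) = 0.4926

0.4926


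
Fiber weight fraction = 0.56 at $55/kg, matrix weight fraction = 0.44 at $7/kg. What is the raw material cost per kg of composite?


Cost = cost_f*Wf + cost_m*Wm = 55*0.56 + 7*0.44 = $33.88/kg

$33.88/kg


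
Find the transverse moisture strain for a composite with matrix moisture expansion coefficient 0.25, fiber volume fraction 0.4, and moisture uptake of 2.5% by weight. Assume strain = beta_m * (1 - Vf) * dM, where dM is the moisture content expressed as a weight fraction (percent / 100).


dM = 2.5/100 = 0.025
strain = beta_m * (1-Vf) * dM = 0.25 * 0.6 * 0.025 = 0.00375

0.00375


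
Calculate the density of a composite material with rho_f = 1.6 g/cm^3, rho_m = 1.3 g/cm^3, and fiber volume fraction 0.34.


rho_c = rho_f*Vf + rho_m*(1-Vf) = 1.6*0.34 + 1.3*0.66 = 1.402 g/cm^3

1.402 g/cm^3


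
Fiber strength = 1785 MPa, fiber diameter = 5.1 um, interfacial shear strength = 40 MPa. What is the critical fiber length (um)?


Lc = sigma_f * d / (2 * tau_i) = 1785 * 5.1 / (2 * 40) = 113.8 um

113.8 um


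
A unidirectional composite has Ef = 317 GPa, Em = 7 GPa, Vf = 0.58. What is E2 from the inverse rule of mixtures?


1/E2 = Vf/Ef + (1-Vf)/Em = 0.58/317 + 0.42/7
E2 = 16.17 GPa

16.17 GPa


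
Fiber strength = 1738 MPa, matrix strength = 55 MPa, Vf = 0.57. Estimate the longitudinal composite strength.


sigma_1 = sigma_f*Vf + sigma_m*(1-Vf) = 1738*0.57 + 55*0.43 = 1014.3 MPa

1014.3 MPa


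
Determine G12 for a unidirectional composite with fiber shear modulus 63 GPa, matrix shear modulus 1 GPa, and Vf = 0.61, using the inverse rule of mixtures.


1/G12 = Vf/Gf + (1-Vf)/Gm = 0.61/63 + 0.39/1
G12 = 2.5 GPa

2.5 GPa


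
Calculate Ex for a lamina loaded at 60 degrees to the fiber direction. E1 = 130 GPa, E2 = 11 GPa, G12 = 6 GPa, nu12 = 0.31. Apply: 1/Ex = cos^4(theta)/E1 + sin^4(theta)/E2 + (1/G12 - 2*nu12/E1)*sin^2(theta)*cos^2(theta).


cos^4(60) = 0.0625, sin^4(60) = 0.5625, sin^2(60)*cos^2(60) = 0.1875
1/G12 - 2*nu12/E1 = 1/6 - 2*0.31/130 = 0.161897 GPa^-1
1/Ex = 0.0625/130 + 0.5625/11 + 0.161897*0.1875 = 0.0819729 GPa^-1
Ex = 12.2 GPa

12.2 GPa


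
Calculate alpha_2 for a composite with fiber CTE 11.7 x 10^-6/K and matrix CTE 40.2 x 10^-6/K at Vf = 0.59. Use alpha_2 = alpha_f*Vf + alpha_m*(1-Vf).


alpha_2 = alpha_f*Vf + alpha_m*(1-Vf) = 11.7*0.59 + 40.2*0.41 = 23.4 x 10^-6/K

23.4 x 10^-6/K


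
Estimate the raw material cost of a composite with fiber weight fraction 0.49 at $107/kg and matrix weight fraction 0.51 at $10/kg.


Cost = cost_f*Wf + cost_m*Wm = 107*0.49 + 10*0.51 = $57.53/kg

$57.53/kg


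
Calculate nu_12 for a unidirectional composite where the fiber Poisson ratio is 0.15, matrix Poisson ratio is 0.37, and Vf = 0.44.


nu_12 = nu_f*Vf + nu_m*(1-Vf) = 0.15*0.44 + 0.37*0.56 = 0.2732

0.2732


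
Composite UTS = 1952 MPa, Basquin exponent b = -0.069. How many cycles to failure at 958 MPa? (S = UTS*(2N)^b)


N = 0.5 * (S/UTS)^(1/b) = 0.5 * (958/1952)^(1/-0.069) = 15096.8888 cycles

15096.8888 cycles


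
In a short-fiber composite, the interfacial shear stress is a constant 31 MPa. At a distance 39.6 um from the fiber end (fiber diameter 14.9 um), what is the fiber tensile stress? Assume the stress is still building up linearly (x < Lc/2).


Force balance: sigma_f * (pi*d^2/4) = tau * (pi*d) * x  ->  sigma_f = 4 * tau * x / d
sigma_f = 4 * 31 * 39.6 / 14.9 = 329.6 MPa

329.6 MPa


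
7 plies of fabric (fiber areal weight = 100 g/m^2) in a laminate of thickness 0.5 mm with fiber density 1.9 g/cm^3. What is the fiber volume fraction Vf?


Vf = n * FAW / (rho_f * h * 1000) = 7 * 100 / (1.9 * 0.5 * 1000) = 0.7368

0.7368


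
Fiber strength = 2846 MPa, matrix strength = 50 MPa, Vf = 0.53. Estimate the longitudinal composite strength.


sigma_1 = sigma_f*Vf + sigma_m*(1-Vf) = 2846*0.53 + 50*0.47 = 1531.9 MPa

1531.9 MPa


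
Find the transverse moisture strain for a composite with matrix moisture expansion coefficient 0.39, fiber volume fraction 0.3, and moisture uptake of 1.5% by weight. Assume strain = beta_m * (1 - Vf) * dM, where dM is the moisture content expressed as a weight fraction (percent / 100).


dM = 1.5/100 = 0.015
strain = beta_m * (1-Vf) * dM = 0.39 * 0.7 * 0.015 = 0.004095

0.004095


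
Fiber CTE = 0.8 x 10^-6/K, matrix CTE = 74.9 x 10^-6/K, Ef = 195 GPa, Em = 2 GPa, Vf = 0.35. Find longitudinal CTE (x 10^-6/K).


E1 = Ef*Vf + Em*(1-Vf) = 69.55
alpha_1 = (alpha_f*Ef*Vf + alpha_m*Em*(1-Vf))/E1 = 2.19 x 10^-6/K

2.19 x 10^-6/K


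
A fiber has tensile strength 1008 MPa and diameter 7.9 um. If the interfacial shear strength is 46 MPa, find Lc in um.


Lc = sigma_f * d / (2 * tau_i) = 1008 * 7.9 / (2 * 46) = 86.6 um

86.6 um


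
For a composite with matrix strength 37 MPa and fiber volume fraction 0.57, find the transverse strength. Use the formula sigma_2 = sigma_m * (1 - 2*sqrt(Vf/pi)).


factor = 1 - 2*sqrt(0.57/pi) = 0.1481
sigma_2 = 37 * 0.1481 = 5.48 MPa

5.48 MPa


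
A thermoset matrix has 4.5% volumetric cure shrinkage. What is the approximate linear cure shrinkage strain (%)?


Linear shrinkage ≈ vol_shrink/3 = 4.5/3 = 1.5%

1.5%


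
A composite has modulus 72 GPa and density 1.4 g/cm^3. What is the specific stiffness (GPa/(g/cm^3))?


Specific stiffness = E/rho = 72/1.4 = 51.4 GPa/(g/cm^3)

51.4 GPa/(g/cm^3)


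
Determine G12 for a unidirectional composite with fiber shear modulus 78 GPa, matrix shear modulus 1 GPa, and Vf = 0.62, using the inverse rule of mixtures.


1/G12 = Vf/Gf + (1-Vf)/Gm = 0.62/78 + 0.38/1
G12 = 2.58 GPa

2.58 GPa


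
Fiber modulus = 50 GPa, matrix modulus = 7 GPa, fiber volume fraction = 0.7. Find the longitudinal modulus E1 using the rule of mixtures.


E1 = Ef*Vf + Em*(1-Vf) = 50*0.7 + 7*0.3 = 37.1 GPa

37.1 GPa


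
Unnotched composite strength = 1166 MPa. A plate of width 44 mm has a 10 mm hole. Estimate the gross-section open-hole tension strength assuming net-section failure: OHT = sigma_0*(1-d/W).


OHT = sigma_0*(1-d/W) = 1166*(1-10/44) = 901.0 MPa

901.0 MPa


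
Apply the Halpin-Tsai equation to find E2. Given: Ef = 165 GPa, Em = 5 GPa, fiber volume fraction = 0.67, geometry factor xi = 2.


eta = (Ef/Em - 1)/(Ef/Em + xi) = (33.0 - 1)/(33.0 + 2) = 0.9143
E2 = Em*(1+xi*eta*Vf)/(1-eta*Vf) = 28.72 GPa

28.72 GPa


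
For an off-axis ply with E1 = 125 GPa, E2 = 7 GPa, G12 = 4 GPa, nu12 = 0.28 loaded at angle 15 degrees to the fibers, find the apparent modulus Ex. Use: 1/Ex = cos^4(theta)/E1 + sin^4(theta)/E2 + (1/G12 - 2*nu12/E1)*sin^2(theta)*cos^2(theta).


cos^4(15) = 0.870513, sin^4(15) = 0.004487, sin^2(15)*cos^2(15) = 0.0625
1/G12 - 2*nu12/E1 = 1/4 - 2*0.28/125 = 0.24552 GPa^-1
1/Ex = 0.870513/125 + 0.004487/7 + 0.24552*0.0625 = 0.0229501 GPa^-1
Ex = 43.57 GPa

43.57 GPa


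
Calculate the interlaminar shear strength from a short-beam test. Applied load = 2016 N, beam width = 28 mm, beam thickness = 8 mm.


ILSS = 3F/(4bh) = 3*2016/(4*28*8) = 6.75 MPa

6.75 MPa


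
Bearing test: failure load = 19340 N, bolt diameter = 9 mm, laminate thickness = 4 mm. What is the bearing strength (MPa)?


sigma_br = F/(d*h) = 19340/(9*4) = 537.2 MPa

537.2 MPa


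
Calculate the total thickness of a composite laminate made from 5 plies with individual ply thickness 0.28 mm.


h = n * t_ply = 5 * 0.28 = 1.4 mm

1.4 mm


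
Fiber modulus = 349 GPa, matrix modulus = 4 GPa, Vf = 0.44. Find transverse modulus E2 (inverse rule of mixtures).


1/E2 = Vf/Ef + (1-Vf)/Em = 0.44/349 + 0.56/4
E2 = 7.08 GPa

7.08 GPa


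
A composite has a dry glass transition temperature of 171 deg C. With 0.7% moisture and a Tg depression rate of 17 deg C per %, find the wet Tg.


Tg_wet = Tg_dry - k*moisture = 171 - 17*0.7 = 159.1 deg C

159.1 deg C


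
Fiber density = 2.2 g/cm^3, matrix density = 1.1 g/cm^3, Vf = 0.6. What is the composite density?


rho_c = rho_f*Vf + rho_m*(1-Vf) = 2.2*0.6 + 1.1*0.4 = 1.76 g/cm^3

1.76 g/cm^3


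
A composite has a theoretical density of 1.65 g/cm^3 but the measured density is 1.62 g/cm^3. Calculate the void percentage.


Void% = (rho_theo - rho_actual)/rho_theo * 100 = (1.65 - 1.62)/1.65 * 100 = 1.82%

1.82%


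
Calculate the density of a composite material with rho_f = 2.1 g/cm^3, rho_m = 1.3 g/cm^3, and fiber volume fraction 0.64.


rho_c = rho_f*Vf + rho_m*(1-Vf) = 2.1*0.64 + 1.3*0.36 = 1.812 g/cm^3

1.812 g/cm^3


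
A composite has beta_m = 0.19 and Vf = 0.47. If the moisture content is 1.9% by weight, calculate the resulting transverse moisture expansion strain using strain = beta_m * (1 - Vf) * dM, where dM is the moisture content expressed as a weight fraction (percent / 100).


dM = 1.9/100 = 0.019
strain = beta_m * (1-Vf) * dM = 0.19 * 0.53 * 0.019 = 0.0019133

0.0019133


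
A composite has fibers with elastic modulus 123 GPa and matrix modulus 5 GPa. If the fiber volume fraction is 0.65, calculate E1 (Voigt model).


E1 = Ef*Vf + Em*(1-Vf) = 123*0.65 + 5*0.35 = 81.7 GPa

81.7 GPa


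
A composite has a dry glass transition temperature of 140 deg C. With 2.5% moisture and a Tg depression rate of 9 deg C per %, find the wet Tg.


Tg_wet = Tg_dry - k*moisture = 140 - 9*2.5 = 117.5 deg C

117.5 deg C


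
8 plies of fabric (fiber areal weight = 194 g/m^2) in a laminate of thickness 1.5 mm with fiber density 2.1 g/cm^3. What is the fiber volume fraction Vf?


Vf = n * FAW / (rho_f * h * 1000) = 8 * 194 / (2.1 * 1.5 * 1000) = 0.4927

0.4927


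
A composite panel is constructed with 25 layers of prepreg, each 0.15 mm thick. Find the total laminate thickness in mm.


h = n * t_ply = 25 * 0.15 = 3.75 mm

3.75 mm


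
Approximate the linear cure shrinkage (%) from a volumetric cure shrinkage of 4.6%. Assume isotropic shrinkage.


Linear shrinkage ≈ vol_shrink/3 = 4.6/3 = 1.533%

1.533%


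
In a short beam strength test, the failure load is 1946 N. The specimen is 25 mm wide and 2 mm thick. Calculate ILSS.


ILSS = 3F/(4bh) = 3*1946/(4*25*2) = 29.19 MPa

29.19 MPa


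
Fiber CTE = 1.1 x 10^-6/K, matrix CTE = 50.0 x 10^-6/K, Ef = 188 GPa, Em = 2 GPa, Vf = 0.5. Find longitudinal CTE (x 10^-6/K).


E1 = Ef*Vf + Em*(1-Vf) = 95.0
alpha_1 = (alpha_f*Ef*Vf + alpha_m*Em*(1-Vf))/E1 = 1.61 x 10^-6/K

1.61 x 10^-6/K


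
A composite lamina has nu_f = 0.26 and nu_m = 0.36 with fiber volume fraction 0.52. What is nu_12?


nu_12 = nu_f*Vf + nu_m*(1-Vf) = 0.26*0.52 + 0.36*0.48 = 0.308

0.308


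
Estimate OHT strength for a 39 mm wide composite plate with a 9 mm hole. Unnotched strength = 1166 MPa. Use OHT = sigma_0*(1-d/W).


OHT = sigma_0*(1-d/W) = 1166*(1-9/39) = 896.9 MPa

896.9 MPa


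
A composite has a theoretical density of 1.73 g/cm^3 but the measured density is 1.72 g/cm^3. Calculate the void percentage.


Void% = (rho_theo - rho_actual)/rho_theo * 100 = (1.73 - 1.72)/1.73 * 100 = 0.58%

0.58%


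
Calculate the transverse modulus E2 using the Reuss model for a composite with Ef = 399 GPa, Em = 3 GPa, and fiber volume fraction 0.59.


1/E2 = Vf/Ef + (1-Vf)/Em = 0.59/399 + 0.41/3
E2 = 7.24 GPa

7.24 GPa


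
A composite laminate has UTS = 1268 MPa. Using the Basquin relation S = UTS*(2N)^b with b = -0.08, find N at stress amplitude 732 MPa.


N = 0.5 * (S/UTS)^(1/b) = 0.5 * (732/1268)^(1/-0.08) = 480.3659 cycles

480.3659 cycles


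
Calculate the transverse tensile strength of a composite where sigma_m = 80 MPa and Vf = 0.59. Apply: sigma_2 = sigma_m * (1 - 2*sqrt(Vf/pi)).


factor = 1 - 2*sqrt(0.59/pi) = 0.1333
sigma_2 = 80 * 0.1333 = 10.66 MPa

10.66 MPa


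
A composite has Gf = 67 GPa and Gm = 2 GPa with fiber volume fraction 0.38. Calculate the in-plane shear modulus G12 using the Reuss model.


1/G12 = Vf/Gf + (1-Vf)/Gm = 0.38/67 + 0.62/2
G12 = 3.17 GPa

3.17 GPa


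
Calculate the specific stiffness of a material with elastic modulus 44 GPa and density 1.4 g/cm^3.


Specific stiffness = E/rho = 44/1.4 = 31.4 GPa/(g/cm^3)

31.4 GPa/(g/cm^3)


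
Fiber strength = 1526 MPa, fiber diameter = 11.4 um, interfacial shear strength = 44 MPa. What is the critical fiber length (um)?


Lc = sigma_f * d / (2 * tau_i) = 1526 * 11.4 / (2 * 44) = 197.7 um

197.7 um


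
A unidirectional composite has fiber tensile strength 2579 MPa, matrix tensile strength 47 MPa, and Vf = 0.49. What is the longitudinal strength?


sigma_1 = sigma_f*Vf + sigma_m*(1-Vf) = 2579*0.49 + 47*0.51 = 1287.7 MPa

1287.7 MPa


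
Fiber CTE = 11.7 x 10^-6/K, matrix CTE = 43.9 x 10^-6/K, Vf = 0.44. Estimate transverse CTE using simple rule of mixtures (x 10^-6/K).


alpha_2 = alpha_f*Vf + alpha_m*(1-Vf) = 11.7*0.44 + 43.9*0.56 = 29.7 x 10^-6/K

29.7 x 10^-6/K


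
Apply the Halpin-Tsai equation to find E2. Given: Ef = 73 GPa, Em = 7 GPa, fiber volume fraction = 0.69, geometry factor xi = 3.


eta = (Ef/Em - 1)/(Ef/Em + xi) = (10.4286 - 1)/(10.4286 + 3) = 0.7021
E2 = Em*(1+xi*eta*Vf)/(1-eta*Vf) = 33.31 GPa

33.31 GPa


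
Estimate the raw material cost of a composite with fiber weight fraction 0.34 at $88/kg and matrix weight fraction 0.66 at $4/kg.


Cost = cost_f*Wf + cost_m*Wm = 88*0.34 + 4*0.66 = $32.56/kg

$32.56/kg


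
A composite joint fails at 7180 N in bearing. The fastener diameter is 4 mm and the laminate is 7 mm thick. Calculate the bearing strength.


sigma_br = F/(d*h) = 7180/(4*7) = 256.4 MPa

256.4 MPa


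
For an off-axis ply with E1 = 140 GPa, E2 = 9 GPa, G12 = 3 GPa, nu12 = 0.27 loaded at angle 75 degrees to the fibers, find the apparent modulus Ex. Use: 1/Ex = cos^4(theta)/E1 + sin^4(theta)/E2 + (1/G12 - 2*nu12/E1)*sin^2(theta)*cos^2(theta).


cos^4(75) = 0.004487, sin^4(75) = 0.870513, sin^2(75)*cos^2(75) = 0.0625
1/G12 - 2*nu12/E1 = 1/3 - 2*0.27/140 = 0.329476 GPa^-1
1/Ex = 0.004487/140 + 0.870513/9 + 0.329476*0.0625 = 0.1173479 GPa^-1
Ex = 8.52 GPa

8.52 GPa


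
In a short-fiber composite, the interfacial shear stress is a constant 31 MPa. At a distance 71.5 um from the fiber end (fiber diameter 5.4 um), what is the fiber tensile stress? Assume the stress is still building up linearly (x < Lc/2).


Force balance: sigma_f * (pi*d^2/4) = tau * (pi*d) * x  ->  sigma_f = 4 * tau * x / d
sigma_f = 4 * 31 * 71.5 / 5.4 = 1641.9 MPa

1641.9 MPa


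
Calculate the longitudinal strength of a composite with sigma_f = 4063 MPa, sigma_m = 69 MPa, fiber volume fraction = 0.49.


sigma_1 = sigma_f*Vf + sigma_m*(1-Vf) = 4063*0.49 + 69*0.51 = 2026.1 MPa

2026.1 MPa


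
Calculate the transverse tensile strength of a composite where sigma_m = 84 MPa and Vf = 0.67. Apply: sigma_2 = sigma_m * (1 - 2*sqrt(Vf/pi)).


factor = 1 - 2*sqrt(0.67/pi) = 0.0764
sigma_2 = 84 * 0.0764 = 6.42 MPa

6.42 MPa


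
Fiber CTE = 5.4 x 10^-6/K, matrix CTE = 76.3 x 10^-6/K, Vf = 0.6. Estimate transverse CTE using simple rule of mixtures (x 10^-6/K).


alpha_2 = alpha_f*Vf + alpha_m*(1-Vf) = 5.4*0.6 + 76.3*0.4 = 33.8 x 10^-6/K

33.8 x 10^-6/K


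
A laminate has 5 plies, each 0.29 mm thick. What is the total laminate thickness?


h = n * t_ply = 5 * 0.29 = 1.45 mm

1.45 mm


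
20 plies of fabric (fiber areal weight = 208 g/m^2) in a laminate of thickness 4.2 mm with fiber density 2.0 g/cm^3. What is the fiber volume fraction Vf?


Vf = n * FAW / (rho_f * h * 1000) = 20 * 208 / (2.0 * 4.2 * 1000) = 0.4952

0.4952


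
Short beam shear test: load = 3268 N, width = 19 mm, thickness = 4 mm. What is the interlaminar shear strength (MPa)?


ILSS = 3F/(4bh) = 3*3268/(4*19*4) = 32.25 MPa

32.25 MPa


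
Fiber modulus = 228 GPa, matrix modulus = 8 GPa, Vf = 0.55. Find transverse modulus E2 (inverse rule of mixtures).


1/E2 = Vf/Ef + (1-Vf)/Em = 0.55/228 + 0.45/8
E2 = 17.05 GPa

17.05 GPa


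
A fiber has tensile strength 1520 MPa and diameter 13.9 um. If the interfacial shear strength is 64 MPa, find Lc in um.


Lc = sigma_f * d / (2 * tau_i) = 1520 * 13.9 / (2 * 64) = 165.1 um

165.1 um


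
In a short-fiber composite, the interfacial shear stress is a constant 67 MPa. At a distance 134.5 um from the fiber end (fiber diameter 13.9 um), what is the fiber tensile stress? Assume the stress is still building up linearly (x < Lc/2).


Force balance: sigma_f * (pi*d^2/4) = tau * (pi*d) * x  ->  sigma_f = 4 * tau * x / d
sigma_f = 4 * 67 * 134.5 / 13.9 = 2593.2 MPa

2593.2 MPa


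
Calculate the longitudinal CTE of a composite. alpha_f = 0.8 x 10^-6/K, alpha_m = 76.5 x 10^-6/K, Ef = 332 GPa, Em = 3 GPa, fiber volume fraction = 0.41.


E1 = Ef*Vf + Em*(1-Vf) = 137.89
alpha_1 = (alpha_f*Ef*Vf + alpha_m*Em*(1-Vf))/E1 = 1.77 x 10^-6/K

1.77 x 10^-6/K


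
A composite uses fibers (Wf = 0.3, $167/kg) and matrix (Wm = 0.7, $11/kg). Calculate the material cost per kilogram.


Cost = cost_f*Wf + cost_m*Wm = 167*0.3 + 11*0.7 = $57.8/kg

$57.8/kg


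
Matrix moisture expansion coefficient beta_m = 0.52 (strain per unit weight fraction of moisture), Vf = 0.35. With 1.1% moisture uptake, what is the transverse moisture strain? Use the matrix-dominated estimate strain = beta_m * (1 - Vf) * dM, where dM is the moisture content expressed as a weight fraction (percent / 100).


dM = 1.1/100 = 0.011
strain = beta_m * (1-Vf) * dM = 0.52 * 0.65 * 0.011 = 0.003718

0.003718


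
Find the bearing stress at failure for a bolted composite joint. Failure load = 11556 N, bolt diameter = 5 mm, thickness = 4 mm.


sigma_br = F/(d*h) = 11556/(5*4) = 577.8 MPa

577.8 MPa


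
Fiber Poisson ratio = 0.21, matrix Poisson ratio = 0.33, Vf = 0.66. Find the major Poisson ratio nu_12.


nu_12 = nu_f*Vf + nu_m*(1-Vf) = 0.21*0.66 + 0.33*0.34 = 0.2508

0.2508


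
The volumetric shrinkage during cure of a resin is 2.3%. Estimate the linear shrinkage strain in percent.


Linear shrinkage ≈ vol_shrink/3 = 2.3/3 = 0.767%

0.767%


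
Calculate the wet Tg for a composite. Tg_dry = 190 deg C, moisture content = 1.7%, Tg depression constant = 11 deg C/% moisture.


Tg_wet = Tg_dry - k*moisture = 190 - 11*1.7 = 171.3 deg C

171.3 deg C


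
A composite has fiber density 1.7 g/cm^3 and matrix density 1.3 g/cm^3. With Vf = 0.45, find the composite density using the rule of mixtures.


rho_c = rho_f*Vf + rho_m*(1-Vf) = 1.7*0.45 + 1.3*0.55 = 1.48 g/cm^3

1.48 g/cm^3


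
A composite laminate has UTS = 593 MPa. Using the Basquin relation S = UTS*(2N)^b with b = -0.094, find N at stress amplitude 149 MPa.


N = 0.5 * (S/UTS)^(1/b) = 0.5 * (149/593)^(1/-0.094) = 1.2038e+06 cycles

1.2038e+06 cycles


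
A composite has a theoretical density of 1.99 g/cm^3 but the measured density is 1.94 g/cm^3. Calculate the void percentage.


Void% = (rho_theo - rho_actual)/rho_theo * 100 = (1.99 - 1.94)/1.99 * 100 = 2.51%

2.51%


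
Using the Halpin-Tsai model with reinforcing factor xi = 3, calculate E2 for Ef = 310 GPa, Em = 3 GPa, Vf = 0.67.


eta = (Ef/Em - 1)/(Ef/Em + xi) = (103.3333 - 1)/(103.3333 + 3) = 0.9624
E2 = Em*(1+xi*eta*Vf)/(1-eta*Vf) = 24.78 GPa

24.78 GPa


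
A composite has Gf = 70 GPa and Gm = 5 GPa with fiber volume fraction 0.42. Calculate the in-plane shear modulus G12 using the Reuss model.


1/G12 = Vf/Gf + (1-Vf)/Gm = 0.42/70 + 0.58/5
G12 = 8.2 GPa

8.2 GPa


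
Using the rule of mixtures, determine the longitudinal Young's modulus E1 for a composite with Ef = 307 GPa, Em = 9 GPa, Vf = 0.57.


E1 = Ef*Vf + Em*(1-Vf) = 307*0.57 + 9*0.43 = 178.86 GPa

178.86 GPa


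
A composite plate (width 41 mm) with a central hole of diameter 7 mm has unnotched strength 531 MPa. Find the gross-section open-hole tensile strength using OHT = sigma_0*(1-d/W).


OHT = sigma_0*(1-d/W) = 531*(1-7/41) = 440.3 MPa

440.3 MPa


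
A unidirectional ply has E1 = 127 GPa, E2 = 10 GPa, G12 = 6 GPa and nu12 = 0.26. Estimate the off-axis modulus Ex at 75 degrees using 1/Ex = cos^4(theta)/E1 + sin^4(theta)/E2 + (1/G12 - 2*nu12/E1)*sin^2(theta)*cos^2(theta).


cos^4(75) = 0.004487, sin^4(75) = 0.870513, sin^2(75)*cos^2(75) = 0.0625
1/G12 - 2*nu12/E1 = 1/6 - 2*0.26/127 = 0.162572 GPa^-1
1/Ex = 0.004487/127 + 0.870513/10 + 0.162572*0.0625 = 0.0972474 GPa^-1
Ex = 10.28 GPa

10.28 GPa


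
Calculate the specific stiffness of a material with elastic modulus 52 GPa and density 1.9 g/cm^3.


Specific stiffness = E/rho = 52/1.9 = 27.4 GPa/(g/cm^3)

27.4 GPa/(g/cm^3)


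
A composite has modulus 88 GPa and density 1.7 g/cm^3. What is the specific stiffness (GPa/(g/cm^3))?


Specific stiffness = E/rho = 88/1.7 = 51.8 GPa/(g/cm^3)

51.8 GPa/(g/cm^3)


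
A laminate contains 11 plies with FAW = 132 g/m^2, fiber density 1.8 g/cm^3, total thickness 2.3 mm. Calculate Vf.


Vf = n * FAW / (rho_f * h * 1000) = 11 * 132 / (1.8 * 2.3 * 1000) = 0.3507

0.3507


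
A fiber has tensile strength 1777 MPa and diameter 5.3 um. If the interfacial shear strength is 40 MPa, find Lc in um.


Lc = sigma_f * d / (2 * tau_i) = 1777 * 5.3 / (2 * 40) = 117.7 um

117.7 um


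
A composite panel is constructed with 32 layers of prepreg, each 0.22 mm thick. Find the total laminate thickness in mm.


h = n * t_ply = 32 * 0.22 = 7.04 mm

7.04 mm


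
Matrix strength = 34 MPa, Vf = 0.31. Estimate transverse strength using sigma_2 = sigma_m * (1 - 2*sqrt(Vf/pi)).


factor = 1 - 2*sqrt(0.31/pi) = 0.3717
sigma_2 = 34 * 0.3717 = 12.64 MPa

12.64 MPa


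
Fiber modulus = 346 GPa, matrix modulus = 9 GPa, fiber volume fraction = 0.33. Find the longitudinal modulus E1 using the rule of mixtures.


E1 = Ef*Vf + Em*(1-Vf) = 346*0.33 + 9*0.67 = 120.21 GPa

120.21 GPa


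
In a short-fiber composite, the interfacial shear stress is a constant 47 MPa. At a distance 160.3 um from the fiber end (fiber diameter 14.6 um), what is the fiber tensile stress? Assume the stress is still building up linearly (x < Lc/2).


Force balance: sigma_f * (pi*d^2/4) = tau * (pi*d) * x  ->  sigma_f = 4 * tau * x / d
sigma_f = 4 * 47 * 160.3 / 14.6 = 2064.1 MPa

2064.1 MPa


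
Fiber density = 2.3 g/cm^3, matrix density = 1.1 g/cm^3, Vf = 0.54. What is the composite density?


rho_c = rho_f*Vf + rho_m*(1-Vf) = 2.3*0.54 + 1.1*0.46 = 1.748 g/cm^3

1.748 g/cm^3


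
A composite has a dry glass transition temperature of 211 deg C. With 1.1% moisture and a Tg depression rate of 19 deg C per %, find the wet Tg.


Tg_wet = Tg_dry - k*moisture = 211 - 19*1.1 = 190.1 deg C

190.1 deg C


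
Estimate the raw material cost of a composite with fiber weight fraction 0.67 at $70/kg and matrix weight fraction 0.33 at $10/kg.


Cost = cost_f*Wf + cost_m*Wm = 70*0.67 + 10*0.33 = $50.2/kg

$50.2/kg


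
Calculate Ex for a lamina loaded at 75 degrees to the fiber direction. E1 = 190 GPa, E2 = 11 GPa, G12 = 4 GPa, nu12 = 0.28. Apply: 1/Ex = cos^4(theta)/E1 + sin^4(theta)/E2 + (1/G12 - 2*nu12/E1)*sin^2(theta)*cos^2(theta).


cos^4(75) = 0.004487, sin^4(75) = 0.870513, sin^2(75)*cos^2(75) = 0.0625
1/G12 - 2*nu12/E1 = 1/4 - 2*0.28/190 = 0.247053 GPa^-1
1/Ex = 0.004487/190 + 0.870513/11 + 0.247053*0.0625 = 0.0946019 GPa^-1
Ex = 10.57 GPa

10.57 GPa


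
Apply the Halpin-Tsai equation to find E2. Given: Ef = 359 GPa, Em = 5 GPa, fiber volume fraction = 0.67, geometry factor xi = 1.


eta = (Ef/Em - 1)/(Ef/Em + xi) = (71.8 - 1)/(71.8 + 1) = 0.9725
E2 = Em*(1+xi*eta*Vf)/(1-eta*Vf) = 23.7 GPa

23.7 GPa


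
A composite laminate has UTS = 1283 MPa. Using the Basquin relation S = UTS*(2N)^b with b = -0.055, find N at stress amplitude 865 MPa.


N = 0.5 * (S/UTS)^(1/b) = 0.5 * (865/1283)^(1/-0.055) = 648.4688 cycles

648.4688 cycles


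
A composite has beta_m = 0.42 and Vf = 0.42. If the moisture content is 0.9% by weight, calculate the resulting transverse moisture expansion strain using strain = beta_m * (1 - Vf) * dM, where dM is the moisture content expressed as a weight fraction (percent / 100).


dM = 0.9/100 = 0.009
strain = beta_m * (1-Vf) * dM = 0.42 * 0.58 * 0.009 = 0.0021924

0.0021924


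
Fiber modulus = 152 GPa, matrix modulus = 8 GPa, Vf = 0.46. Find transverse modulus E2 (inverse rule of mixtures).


1/E2 = Vf/Ef + (1-Vf)/Em = 0.46/152 + 0.54/8
E2 = 14.18 GPa

14.18 GPa


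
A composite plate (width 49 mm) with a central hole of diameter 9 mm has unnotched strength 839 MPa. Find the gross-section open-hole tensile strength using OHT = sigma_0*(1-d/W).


OHT = sigma_0*(1-d/W) = 839*(1-9/49) = 684.9 MPa

684.9 MPa


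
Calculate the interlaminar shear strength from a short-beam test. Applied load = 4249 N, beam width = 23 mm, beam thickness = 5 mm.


ILSS = 3F/(4bh) = 3*4249/(4*23*5) = 27.71 MPa

27.71 MPa


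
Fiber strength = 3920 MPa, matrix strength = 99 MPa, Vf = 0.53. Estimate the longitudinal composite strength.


sigma_1 = sigma_f*Vf + sigma_m*(1-Vf) = 3920*0.53 + 99*0.47 = 2124.1 MPa

2124.1 MPa


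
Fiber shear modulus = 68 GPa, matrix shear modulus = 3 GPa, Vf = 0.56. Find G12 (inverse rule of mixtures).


1/G12 = Vf/Gf + (1-Vf)/Gm = 0.56/68 + 0.44/3
G12 = 6.46 GPa

6.46 GPa


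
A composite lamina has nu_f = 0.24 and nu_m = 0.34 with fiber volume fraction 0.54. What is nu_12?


nu_12 = nu_f*Vf + nu_m*(1-Vf) = 0.24*0.54 + 0.34*0.46 = 0.286

0.286


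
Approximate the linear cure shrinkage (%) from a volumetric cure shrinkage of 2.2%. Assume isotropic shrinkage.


Linear shrinkage ≈ vol_shrink/3 = 2.2/3 = 0.733%

0.733%


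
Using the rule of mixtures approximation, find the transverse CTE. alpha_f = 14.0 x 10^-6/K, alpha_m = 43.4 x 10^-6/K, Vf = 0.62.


alpha_2 = alpha_f*Vf + alpha_m*(1-Vf) = 14.0*0.62 + 43.4*0.38 = 25.2 x 10^-6/K

25.2 x 10^-6/K


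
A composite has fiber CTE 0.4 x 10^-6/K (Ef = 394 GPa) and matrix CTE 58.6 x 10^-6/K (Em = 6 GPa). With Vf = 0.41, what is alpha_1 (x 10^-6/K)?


E1 = Ef*Vf + Em*(1-Vf) = 165.08
alpha_1 = (alpha_f*Ef*Vf + alpha_m*Em*(1-Vf))/E1 = 1.65 x 10^-6/K

1.65 x 10^-6/K


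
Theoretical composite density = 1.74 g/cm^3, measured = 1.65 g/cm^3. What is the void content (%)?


Void% = (rho_theo - rho_actual)/rho_theo * 100 = (1.74 - 1.65)/1.74 * 100 = 5.17%

5.17%


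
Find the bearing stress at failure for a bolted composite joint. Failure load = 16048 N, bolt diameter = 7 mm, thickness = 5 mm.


sigma_br = F/(d*h) = 16048/(7*5) = 458.5 MPa

458.5 MPa


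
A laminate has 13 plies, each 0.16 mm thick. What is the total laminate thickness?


h = n * t_ply = 13 * 0.16 = 2.08 mm

2.08 mm


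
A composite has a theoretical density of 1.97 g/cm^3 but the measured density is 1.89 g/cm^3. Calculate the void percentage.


Void% = (rho_theo - rho_actual)/rho_theo * 100 = (1.97 - 1.89)/1.97 * 100 = 4.06%

4.06%


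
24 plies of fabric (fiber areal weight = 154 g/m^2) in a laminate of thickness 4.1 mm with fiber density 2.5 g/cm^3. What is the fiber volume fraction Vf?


Vf = n * FAW / (rho_f * h * 1000) = 24 * 154 / (2.5 * 4.1 * 1000) = 0.3606

0.3606


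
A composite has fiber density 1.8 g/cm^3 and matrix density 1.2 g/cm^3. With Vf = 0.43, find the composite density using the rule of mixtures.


rho_c = rho_f*Vf + rho_m*(1-Vf) = 1.8*0.43 + 1.2*0.57 = 1.458 g/cm^3

1.458 g/cm^3


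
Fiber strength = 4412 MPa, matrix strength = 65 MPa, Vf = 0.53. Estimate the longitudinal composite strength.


sigma_1 = sigma_f*Vf + sigma_m*(1-Vf) = 4412*0.53 + 65*0.47 = 2368.9 MPa

2368.9 MPa


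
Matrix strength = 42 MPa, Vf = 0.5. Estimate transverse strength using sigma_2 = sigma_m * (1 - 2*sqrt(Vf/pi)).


factor = 1 - 2*sqrt(0.5/pi) = 0.2021
sigma_2 = 42 * 0.2021 = 8.49 MPa

8.49 MPa


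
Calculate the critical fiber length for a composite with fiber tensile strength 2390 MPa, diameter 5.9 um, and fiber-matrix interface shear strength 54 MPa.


Lc = sigma_f * d / (2 * tau_i) = 2390 * 5.9 / (2 * 54) = 130.6 um

130.6 um


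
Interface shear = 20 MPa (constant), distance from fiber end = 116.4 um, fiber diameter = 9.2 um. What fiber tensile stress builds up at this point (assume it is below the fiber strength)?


Force balance: sigma_f * (pi*d^2/4) = tau * (pi*d) * x  ->  sigma_f = 4 * tau * x / d
sigma_f = 4 * 20 * 116.4 / 9.2 = 1012.2 MPa

1012.2 MPa


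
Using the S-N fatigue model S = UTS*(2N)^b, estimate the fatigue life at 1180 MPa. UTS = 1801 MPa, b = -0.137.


N = 0.5 * (S/UTS)^(1/b) = 0.5 * (1180/1801)^(1/-0.137) = 10.9483 cycles

10.9483 cycles


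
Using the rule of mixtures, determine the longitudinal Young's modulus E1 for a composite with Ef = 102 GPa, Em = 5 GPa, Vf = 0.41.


E1 = Ef*Vf + Em*(1-Vf) = 102*0.41 + 5*0.59 = 44.77 GPa

44.77 GPa


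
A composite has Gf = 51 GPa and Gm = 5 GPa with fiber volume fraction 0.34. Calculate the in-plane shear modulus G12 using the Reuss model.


1/G12 = Vf/Gf + (1-Vf)/Gm = 0.34/51 + 0.66/5
G12 = 7.21 GPa

7.21 GPa
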